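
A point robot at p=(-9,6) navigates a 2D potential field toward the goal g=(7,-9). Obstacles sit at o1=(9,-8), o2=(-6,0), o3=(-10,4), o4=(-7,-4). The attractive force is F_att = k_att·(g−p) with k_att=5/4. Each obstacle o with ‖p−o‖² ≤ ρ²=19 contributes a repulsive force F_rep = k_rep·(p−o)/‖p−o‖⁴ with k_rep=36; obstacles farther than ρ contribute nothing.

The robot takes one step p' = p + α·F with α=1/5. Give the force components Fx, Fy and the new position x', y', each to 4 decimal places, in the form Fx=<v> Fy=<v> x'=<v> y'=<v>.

F_att = 5/4·(g−p) = 5/4·(16,-15) = (20.0000,-18.7500)
o1: d²=520 > ρ²=19 → inactive
o2: d²=45 > ρ²=19 → inactive
o3: d²=5 ≤ ρ²=19; F_rep = 36·(1,2)/5² = (1.4400,2.8800)
o4: d²=104 > ρ²=19 → inactive
F = F_att + ΣF_rep = (21.4400,-15.8700)
p' = p + 1/5·F = (-4.7120,2.8260)

Fx=21.4400 Fy=-15.8700 x'=-4.7120 y'=2.8260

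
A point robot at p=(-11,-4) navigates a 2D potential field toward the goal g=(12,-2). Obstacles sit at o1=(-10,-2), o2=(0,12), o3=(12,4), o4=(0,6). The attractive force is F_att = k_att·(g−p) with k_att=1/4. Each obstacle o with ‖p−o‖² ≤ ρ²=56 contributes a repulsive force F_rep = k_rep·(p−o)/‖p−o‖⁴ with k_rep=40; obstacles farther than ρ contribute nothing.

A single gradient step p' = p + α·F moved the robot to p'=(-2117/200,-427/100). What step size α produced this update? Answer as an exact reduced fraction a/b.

F_att = 1/4·(g−p) = 1/4·(23,2) = (5.7500,0.5000)
o1: d²=5 ≤ ρ²=56; F_rep = 40·(-1,-2)/5² = (-1.6000,-3.2000)
o2: d²=377 > ρ²=56 → inactive
o3: d²=593 > ρ²=56 → inactive
o4: d²=221 > ρ²=56 → inactive
F = F_att + ΣF_rep = (4.1500,-2.7000)
Δp = p'−p = (0.4150,-0.2700); α = Δx/Fx = (83/200) / (83/20) = 1/10
check: Δy/Fy = (-27/100) / (-27/10) = 1/10 ✓

α = 1/10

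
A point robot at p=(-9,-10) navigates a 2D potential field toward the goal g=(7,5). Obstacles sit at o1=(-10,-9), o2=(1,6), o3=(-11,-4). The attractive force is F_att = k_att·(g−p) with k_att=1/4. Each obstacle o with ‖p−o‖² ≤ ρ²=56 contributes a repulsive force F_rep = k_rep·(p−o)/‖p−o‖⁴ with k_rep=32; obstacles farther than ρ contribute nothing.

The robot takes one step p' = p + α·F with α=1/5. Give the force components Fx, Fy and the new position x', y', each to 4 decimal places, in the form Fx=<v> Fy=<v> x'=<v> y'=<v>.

F_att = 1/4·(g−p) = 1/4·(16,15) = (4.0000,3.7500)
o1: d²=2 ≤ ρ²=56; F_rep = 32·(1,-1)/2² = (8.0000,-8.0000)
o2: d²=356 > ρ²=56 → inactive
o3: d²=40 ≤ ρ²=56; F_rep = 32·(2,-6)/40² = (0.0400,-0.1200)
F = F_att + ΣF_rep = (12.0400,-4.3700)
p' = p + 1/5·F = (-6.5920,-10.8740)

Fx=12.0400 Fy=-4.3700 x'=-6.5920 y'=-10.8740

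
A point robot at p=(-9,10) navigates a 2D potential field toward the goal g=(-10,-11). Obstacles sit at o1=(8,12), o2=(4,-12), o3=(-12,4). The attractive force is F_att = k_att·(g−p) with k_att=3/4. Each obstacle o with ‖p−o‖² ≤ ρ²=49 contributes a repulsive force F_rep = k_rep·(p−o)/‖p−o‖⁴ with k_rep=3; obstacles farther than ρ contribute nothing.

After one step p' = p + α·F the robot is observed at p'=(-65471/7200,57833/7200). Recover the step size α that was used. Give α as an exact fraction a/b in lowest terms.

F_att = 3/4·(g−p) = 3/4·(-1,-21) = (-0.7500,-15.7500)
o1: d²=293 > ρ²=49 → inactive
o2: d²=653 > ρ²=49 → inactive
o3: d²=45 ≤ ρ²=49; F_rep = 3·(3,6)/45² = (0.0044,0.0089)
F = F_att + ΣF_rep = (-0.7456,-15.7411)
Δp = p'−p = (-0.0932,-1.9676); α = Δx/Fx = (-671/7200) / (-671/900) = 1/8
check: Δy/Fy = (-14167/7200) / (-14167/900) = 1/8 ✓

α = 1/8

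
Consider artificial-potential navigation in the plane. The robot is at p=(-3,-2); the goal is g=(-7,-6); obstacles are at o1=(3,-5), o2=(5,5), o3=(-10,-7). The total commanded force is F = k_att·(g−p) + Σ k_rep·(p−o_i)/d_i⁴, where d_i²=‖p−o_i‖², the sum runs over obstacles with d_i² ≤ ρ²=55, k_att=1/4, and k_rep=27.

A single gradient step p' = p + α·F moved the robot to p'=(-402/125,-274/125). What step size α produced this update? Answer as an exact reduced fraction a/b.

α = 1/5

F_att = 1/4·(g−p) = 1/4·(-4,-4) = (-1.0000,-1.0000)
o1: d²=45 ≤ ρ²=55; F_rep = 27·(-6,3)/45² = (-0.0800,0.0400)
o2: d²=113 > ρ²=55 → inactive
o3: d²=74 > ρ²=55 → inactive
F = F_att + ΣF_rep = (-1.0800,-0.9600)
Δp = p'−p = (-0.2160,-0.1920); α = Δx/Fx = (-27/125) / (-27/25) = 1/5
check: Δy/Fy = (-24/125) / (-24/25) = 1/5 ✓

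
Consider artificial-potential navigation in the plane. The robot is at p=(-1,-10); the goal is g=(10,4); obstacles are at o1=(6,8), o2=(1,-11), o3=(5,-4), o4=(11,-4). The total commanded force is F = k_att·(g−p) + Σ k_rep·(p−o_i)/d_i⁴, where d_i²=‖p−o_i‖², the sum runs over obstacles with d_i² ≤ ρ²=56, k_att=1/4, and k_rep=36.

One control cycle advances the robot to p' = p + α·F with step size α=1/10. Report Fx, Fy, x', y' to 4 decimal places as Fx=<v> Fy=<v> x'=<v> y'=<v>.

F_att = 1/4·(g−p) = 1/4·(11,14) = (2.7500,3.5000)
o1: d²=373 > ρ²=56 → inactive
o2: d²=5 ≤ ρ²=56; F_rep = 36·(-2,1)/5² = (-2.8800,1.4400)
o3: d²=72 > ρ²=56 → inactive
o4: d²=180 > ρ²=56 → inactive
F = F_att + ΣF_rep = (-0.1300,4.9400)
p' = p + 1/10·F = (-1.0130,-9.5060)

Fx=-0.1300 Fy=4.9400 x'=-1.0130 y'=-9.5060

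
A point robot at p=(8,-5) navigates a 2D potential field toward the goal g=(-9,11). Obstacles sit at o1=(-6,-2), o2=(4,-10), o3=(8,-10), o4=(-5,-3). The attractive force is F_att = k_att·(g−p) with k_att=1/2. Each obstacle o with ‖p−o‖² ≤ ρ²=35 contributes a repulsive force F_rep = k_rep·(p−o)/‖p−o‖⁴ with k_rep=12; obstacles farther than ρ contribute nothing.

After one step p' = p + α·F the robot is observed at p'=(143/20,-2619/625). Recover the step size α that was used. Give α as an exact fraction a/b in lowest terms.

α = 1/10

F_att = 1/2·(g−p) = 1/2·(-17,16) = (-8.5000,8.0000)
o1: d²=205 > ρ²=35 → inactive
o2: d²=41 > ρ²=35 → inactive
o3: d²=25 ≤ ρ²=35; F_rep = 12·(0,5)/25² = (0.0000,0.0960)
o4: d²=173 > ρ²=35 → inactive
F = F_att + ΣF_rep = (-8.5000,8.0960)
Δp = p'−p = (-0.8500,0.8096); α = Δx/Fx = (-17/20) / (-17/2) = 1/10
check: Δy/Fy = (506/625) / (1012/125) = 1/10 ✓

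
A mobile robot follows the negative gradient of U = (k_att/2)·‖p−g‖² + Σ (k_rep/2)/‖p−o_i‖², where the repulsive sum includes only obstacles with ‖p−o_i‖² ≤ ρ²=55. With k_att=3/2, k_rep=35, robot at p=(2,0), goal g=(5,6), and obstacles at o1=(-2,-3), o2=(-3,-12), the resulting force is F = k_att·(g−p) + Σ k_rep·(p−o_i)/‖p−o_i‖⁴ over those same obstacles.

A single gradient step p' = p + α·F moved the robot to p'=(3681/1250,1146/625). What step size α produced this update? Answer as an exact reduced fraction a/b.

α = 1/5

F_att = 3/2·(g−p) = 3/2·(3,6) = (4.5000,9.0000)
o1: d²=25 ≤ ρ²=55; F_rep = 35·(4,3)/25² = (0.2240,0.1680)
o2: d²=169 > ρ²=55 → inactive
F = F_att + ΣF_rep = (4.7240,9.1680)
Δp = p'−p = (0.9448,1.8336); α = Δx/Fx = (1181/1250) / (1181/250) = 1/5
check: Δy/Fy = (1146/625) / (1146/125) = 1/5 ✓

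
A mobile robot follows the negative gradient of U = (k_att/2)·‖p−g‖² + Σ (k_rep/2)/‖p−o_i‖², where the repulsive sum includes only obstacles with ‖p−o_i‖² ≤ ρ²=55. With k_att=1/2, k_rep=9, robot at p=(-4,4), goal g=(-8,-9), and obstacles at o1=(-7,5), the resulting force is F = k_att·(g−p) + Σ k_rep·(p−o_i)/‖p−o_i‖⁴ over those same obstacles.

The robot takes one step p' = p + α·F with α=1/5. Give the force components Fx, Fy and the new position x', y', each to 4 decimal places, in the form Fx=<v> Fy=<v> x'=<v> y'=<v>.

F_att = 1/2·(g−p) = 1/2·(-4,-13) = (-2.0000,-6.5000)
o1: d²=10 ≤ ρ²=55; F_rep = 9·(3,-1)/10² = (0.2700,-0.0900)
F = F_att + ΣF_rep = (-1.7300,-6.5900)
p' = p + 1/5·F = (-4.3460,2.6820)

Fx=-1.7300 Fy=-6.5900 x'=-4.3460 y'=2.6820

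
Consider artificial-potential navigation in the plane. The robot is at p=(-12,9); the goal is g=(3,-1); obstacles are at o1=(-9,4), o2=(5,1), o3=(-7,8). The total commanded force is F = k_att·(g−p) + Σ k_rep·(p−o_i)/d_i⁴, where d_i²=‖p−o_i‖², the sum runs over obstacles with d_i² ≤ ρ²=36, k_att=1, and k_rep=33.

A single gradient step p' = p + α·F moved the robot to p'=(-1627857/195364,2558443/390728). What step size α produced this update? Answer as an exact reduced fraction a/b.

F_att = 1·(g−p) = 1·(15,-10) = (15.0000,-10.0000)
o1: d²=34 ≤ ρ²=36; F_rep = 33·(-3,5)/34² = (-0.0856,0.1427)
o2: d²=353 > ρ²=36 → inactive
o3: d²=26 ≤ ρ²=36; F_rep = 33·(-5,1)/26² = (-0.2441,0.0488)
F = F_att + ΣF_rep = (14.6703,-9.8084)
Δp = p'−p = (3.6676,-2.4521); α = Δx/Fx = (716511/195364) / (716511/48841) = 1/4
check: Δy/Fy = (-958109/390728) / (-958109/97682) = 1/4 ✓

α = 1/4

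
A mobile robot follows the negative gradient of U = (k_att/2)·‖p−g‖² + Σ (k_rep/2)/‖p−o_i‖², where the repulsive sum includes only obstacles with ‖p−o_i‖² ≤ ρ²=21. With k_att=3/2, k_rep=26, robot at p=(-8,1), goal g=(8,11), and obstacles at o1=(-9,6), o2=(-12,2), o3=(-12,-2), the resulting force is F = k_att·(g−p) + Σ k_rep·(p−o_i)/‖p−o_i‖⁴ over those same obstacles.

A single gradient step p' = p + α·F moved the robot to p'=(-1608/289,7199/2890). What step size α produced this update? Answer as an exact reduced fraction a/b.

α = 1/10

F_att = 3/2·(g−p) = 3/2·(16,10) = (24.0000,15.0000)
o1: d²=26 > ρ²=21 → inactive
o2: d²=17 ≤ ρ²=21; F_rep = 26·(4,-1)/17² = (0.3599,-0.0900)
o3: d²=25 > ρ²=21 → inactive
F = F_att + ΣF_rep = (24.3599,14.9100)
Δp = p'−p = (2.4360,1.4910); α = Δx/Fx = (704/289) / (7040/289) = 1/10
check: Δy/Fy = (4309/2890) / (4309/289) = 1/10 ✓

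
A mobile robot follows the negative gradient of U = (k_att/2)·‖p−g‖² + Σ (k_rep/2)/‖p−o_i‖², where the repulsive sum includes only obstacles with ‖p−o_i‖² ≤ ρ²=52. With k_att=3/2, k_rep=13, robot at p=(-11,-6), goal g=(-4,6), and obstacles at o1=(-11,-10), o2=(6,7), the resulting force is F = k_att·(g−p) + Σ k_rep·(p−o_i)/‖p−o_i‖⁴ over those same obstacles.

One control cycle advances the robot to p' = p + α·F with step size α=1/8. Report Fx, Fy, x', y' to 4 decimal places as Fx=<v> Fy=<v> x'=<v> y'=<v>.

Fx=10.5000 Fy=18.2031 x'=-9.6875 y'=-3.7246

F_att = 3/2·(g−p) = 3/2·(7,12) = (10.5000,18.0000)
o1: d²=16 ≤ ρ²=52; F_rep = 13·(0,4)/16² = (0.0000,0.2031)
o2: d²=458 > ρ²=52 → inactive
F = F_att + ΣF_rep = (10.5000,18.2031)
p' = p + 1/8·F = (-9.6875,-3.7246)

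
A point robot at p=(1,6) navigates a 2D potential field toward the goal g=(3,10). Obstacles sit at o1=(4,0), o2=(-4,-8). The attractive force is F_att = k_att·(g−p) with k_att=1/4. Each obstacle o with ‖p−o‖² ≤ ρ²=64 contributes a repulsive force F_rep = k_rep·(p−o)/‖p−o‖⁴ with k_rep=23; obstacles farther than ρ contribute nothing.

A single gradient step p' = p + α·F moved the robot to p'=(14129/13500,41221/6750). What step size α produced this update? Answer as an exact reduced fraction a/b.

α = 1/10

F_att = 1/4·(g−p) = 1/4·(2,4) = (0.5000,1.0000)
o1: d²=45 ≤ ρ²=64; F_rep = 23·(-3,6)/45² = (-0.0341,0.0681)
o2: d²=221 > ρ²=64 → inactive
F = F_att + ΣF_rep = (0.4659,1.0681)
Δp = p'−p = (0.0466,0.1068); α = Δx/Fx = (629/13500) / (629/1350) = 1/10
check: Δy/Fy = (721/6750) / (721/675) = 1/10 ✓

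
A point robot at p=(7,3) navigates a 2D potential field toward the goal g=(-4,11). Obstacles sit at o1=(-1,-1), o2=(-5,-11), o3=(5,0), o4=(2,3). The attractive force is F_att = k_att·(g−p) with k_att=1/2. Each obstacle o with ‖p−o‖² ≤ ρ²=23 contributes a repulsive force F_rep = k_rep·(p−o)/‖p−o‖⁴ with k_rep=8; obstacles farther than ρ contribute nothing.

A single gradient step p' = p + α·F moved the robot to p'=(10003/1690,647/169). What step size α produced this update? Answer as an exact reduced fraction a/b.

α = 1/5

F_att = 1/2·(g−p) = 1/2·(-11,8) = (-5.5000,4.0000)
o1: d²=80 > ρ²=23 → inactive
o2: d²=340 > ρ²=23 → inactive
o3: d²=13 ≤ ρ²=23; F_rep = 8·(2,3)/13² = (0.0947,0.1420)
o4: d²=25 > ρ²=23 → inactive
F = F_att + ΣF_rep = (-5.4053,4.1420)
Δp = p'−p = (-1.0811,0.8284); α = Δx/Fx = (-1827/1690) / (-1827/338) = 1/5
check: Δy/Fy = (140/169) / (700/169) = 1/5 ✓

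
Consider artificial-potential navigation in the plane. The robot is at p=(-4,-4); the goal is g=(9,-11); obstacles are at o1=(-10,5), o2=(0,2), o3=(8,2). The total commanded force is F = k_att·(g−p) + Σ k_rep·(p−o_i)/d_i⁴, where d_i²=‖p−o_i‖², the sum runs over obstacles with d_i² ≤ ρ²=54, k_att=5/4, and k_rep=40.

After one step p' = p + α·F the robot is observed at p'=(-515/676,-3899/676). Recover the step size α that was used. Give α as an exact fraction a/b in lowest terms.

F_att = 5/4·(g−p) = 5/4·(13,-7) = (16.2500,-8.7500)
o1: d²=117 > ρ²=54 → inactive
o2: d²=52 ≤ ρ²=54; F_rep = 40·(-4,-6)/52² = (-0.0592,-0.0888)
o3: d²=180 > ρ²=54 → inactive
F = F_att + ΣF_rep = (16.1908,-8.8388)
Δp = p'−p = (3.2382,-1.7678); α = Δx/Fx = (2189/676) / (10945/676) = 1/5
check: Δy/Fy = (-1195/676) / (-5975/676) = 1/5 ✓

α = 1/5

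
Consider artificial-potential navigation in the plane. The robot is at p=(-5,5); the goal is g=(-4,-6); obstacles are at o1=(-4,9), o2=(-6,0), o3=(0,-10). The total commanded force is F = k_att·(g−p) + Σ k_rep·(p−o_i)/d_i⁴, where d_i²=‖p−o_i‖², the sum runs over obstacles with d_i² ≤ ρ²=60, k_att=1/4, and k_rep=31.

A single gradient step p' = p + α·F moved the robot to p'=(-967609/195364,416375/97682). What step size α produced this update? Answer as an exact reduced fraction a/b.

α = 1/4

F_att = 1/4·(g−p) = 1/4·(1,-11) = (0.2500,-2.7500)
o1: d²=17 ≤ ρ²=60; F_rep = 31·(-1,-4)/17² = (-0.1073,-0.4291)
o2: d²=26 ≤ ρ²=60; F_rep = 31·(1,5)/26² = (0.0459,0.2293)
o3: d²=250 > ρ²=60 → inactive
F = F_att + ΣF_rep = (0.1886,-2.9498)
Δp = p'−p = (0.0471,-0.7374); α = Δx/Fx = (9211/195364) / (9211/48841) = 1/4
check: Δy/Fy = (-72035/97682) / (-144070/48841) = 1/4 ✓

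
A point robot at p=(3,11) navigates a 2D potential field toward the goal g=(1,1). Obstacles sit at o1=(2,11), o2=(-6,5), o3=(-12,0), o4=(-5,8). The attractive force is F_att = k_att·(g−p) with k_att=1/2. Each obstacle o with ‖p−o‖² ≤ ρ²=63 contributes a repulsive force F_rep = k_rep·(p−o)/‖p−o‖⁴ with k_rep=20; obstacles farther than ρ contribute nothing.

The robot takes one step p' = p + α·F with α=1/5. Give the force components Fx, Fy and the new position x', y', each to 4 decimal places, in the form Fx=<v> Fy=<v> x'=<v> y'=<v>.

F_att = 1/2·(g−p) = 1/2·(-2,-10) = (-1.0000,-5.0000)
o1: d²=1 ≤ ρ²=63; F_rep = 20·(1,0)/1² = (20.0000,0.0000)
o2: d²=117 > ρ²=63 → inactive
o3: d²=346 > ρ²=63 → inactive
o4: d²=73 > ρ²=63 → inactive
F = F_att + ΣF_rep = (19.0000,-5.0000)
p' = p + 1/5·F = (6.8000,10.0000)

Fx=19.0000 Fy=-5.0000 x'=6.8000 y'=10.0000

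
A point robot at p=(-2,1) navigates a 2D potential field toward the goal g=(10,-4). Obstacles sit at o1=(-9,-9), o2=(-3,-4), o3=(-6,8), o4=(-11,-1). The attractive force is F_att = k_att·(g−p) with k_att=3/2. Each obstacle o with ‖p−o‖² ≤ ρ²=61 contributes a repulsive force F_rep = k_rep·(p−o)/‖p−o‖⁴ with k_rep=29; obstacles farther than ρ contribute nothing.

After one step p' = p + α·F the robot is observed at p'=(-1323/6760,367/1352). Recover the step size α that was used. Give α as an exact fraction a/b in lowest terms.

F_att = 3/2·(g−p) = 3/2·(12,-5) = (18.0000,-7.5000)
o1: d²=149 > ρ²=61 → inactive
o2: d²=26 ≤ ρ²=61; F_rep = 29·(1,5)/26² = (0.0429,0.2145)
o3: d²=65 > ρ²=61 → inactive
o4: d²=85 > ρ²=61 → inactive
F = F_att + ΣF_rep = (18.0429,-7.2855)
Δp = p'−p = (1.8043,-0.7286); α = Δx/Fx = (12197/6760) / (12197/676) = 1/10
check: Δy/Fy = (-985/1352) / (-4925/676) = 1/10 ✓

α = 1/10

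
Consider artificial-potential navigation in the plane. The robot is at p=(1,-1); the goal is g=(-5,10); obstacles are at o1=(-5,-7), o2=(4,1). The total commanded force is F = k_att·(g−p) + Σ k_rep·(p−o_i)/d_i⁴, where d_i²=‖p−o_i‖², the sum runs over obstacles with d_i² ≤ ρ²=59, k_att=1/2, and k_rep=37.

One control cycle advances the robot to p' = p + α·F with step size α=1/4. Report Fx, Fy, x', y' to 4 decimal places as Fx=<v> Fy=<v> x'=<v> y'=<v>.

Fx=-3.6568 Fy=5.0621 x'=0.0858 y'=0.2655

F_att = 1/2·(g−p) = 1/2·(-6,11) = (-3.0000,5.5000)
o1: d²=72 > ρ²=59 → inactive
o2: d²=13 ≤ ρ²=59; F_rep = 37·(-3,-2)/13² = (-0.6568,-0.4379)
F = F_att + ΣF_rep = (-3.6568,5.0621)
p' = p + 1/4·F = (0.0858,0.2655)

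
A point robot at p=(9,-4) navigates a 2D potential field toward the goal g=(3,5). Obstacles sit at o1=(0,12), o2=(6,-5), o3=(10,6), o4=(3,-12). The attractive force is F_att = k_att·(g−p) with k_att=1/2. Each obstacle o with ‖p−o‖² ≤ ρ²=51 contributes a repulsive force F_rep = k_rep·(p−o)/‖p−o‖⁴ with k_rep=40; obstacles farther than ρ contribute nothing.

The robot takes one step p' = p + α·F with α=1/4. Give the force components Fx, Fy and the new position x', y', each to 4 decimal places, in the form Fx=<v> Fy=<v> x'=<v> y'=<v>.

Fx=-1.8000 Fy=4.9000 x'=8.5500 y'=-2.7750

F_att = 1/2·(g−p) = 1/2·(-6,9) = (-3.0000,4.5000)
o1: d²=337 > ρ²=51 → inactive
o2: d²=10 ≤ ρ²=51; F_rep = 40·(3,1)/10² = (1.2000,0.4000)
o3: d²=101 > ρ²=51 → inactive
o4: d²=100 > ρ²=51 → inactive
F = F_att + ΣF_rep = (-1.8000,4.9000)
p' = p + 1/4·F = (8.5500,-2.7750)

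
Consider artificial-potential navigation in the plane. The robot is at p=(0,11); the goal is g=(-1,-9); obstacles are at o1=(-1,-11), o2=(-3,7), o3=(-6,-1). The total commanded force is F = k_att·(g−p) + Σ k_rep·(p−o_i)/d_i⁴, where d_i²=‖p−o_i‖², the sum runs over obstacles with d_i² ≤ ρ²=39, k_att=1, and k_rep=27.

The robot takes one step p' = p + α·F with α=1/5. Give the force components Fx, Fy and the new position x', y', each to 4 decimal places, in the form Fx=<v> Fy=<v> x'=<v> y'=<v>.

F_att = 1·(g−p) = 1·(-1,-20) = (-1.0000,-20.0000)
o1: d²=485 > ρ²=39 → inactive
o2: d²=25 ≤ ρ²=39; F_rep = 27·(3,4)/25² = (0.1296,0.1728)
o3: d²=180 > ρ²=39 → inactive
F = F_att + ΣF_rep = (-0.8704,-19.8272)
p' = p + 1/5·F = (-0.1741,7.0346)

Fx=-0.8704 Fy=-19.8272 x'=-0.1741 y'=7.0346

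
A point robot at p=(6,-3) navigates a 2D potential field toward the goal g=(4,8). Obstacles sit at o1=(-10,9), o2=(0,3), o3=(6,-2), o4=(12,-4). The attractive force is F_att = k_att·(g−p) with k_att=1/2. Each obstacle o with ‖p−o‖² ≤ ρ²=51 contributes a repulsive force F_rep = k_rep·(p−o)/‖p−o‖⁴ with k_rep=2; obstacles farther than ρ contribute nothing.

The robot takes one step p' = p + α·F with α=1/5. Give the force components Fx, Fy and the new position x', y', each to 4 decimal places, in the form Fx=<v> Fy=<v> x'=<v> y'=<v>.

Fx=-1.0088 Fy=3.5015 x'=5.7982 y'=-2.2997

F_att = 1/2·(g−p) = 1/2·(-2,11) = (-1.0000,5.5000)
o1: d²=400 > ρ²=51 → inactive
o2: d²=72 > ρ²=51 → inactive
o3: d²=1 ≤ ρ²=51; F_rep = 2·(0,-1)/1² = (0.0000,-2.0000)
o4: d²=37 ≤ ρ²=51; F_rep = 2·(-6,1)/37² = (-0.0088,0.0015)
F = F_att + ΣF_rep = (-1.0088,3.5015)
p' = p + 1/5·F = (5.7982,-2.2997)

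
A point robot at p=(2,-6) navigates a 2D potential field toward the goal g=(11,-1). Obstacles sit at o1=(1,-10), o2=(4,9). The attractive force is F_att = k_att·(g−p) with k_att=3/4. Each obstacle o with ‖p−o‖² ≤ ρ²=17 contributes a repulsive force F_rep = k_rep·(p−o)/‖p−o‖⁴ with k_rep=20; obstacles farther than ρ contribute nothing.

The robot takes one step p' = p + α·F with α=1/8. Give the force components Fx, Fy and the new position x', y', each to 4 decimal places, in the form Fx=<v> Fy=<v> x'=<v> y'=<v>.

F_att = 3/4·(g−p) = 3/4·(9,5) = (6.7500,3.7500)
o1: d²=17 ≤ ρ²=17; F_rep = 20·(1,4)/17² = (0.0692,0.2768)
o2: d²=229 > ρ²=17 → inactive
F = F_att + ΣF_rep = (6.8192,4.0268)
p' = p + 1/8·F = (2.8524,-5.4966)

Fx=6.8192 Fy=4.0268 x'=2.8524 y'=-5.4966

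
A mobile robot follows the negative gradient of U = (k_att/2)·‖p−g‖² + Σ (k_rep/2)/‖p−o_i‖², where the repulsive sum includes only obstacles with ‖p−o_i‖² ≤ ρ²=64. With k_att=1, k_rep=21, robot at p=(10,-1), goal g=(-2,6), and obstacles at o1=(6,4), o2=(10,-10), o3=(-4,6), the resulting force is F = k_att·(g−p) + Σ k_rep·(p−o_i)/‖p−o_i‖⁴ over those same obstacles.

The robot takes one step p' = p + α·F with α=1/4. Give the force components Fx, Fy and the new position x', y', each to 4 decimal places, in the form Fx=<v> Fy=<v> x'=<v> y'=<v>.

F_att = 1·(g−p) = 1·(-12,7) = (-12.0000,7.0000)
o1: d²=41 ≤ ρ²=64; F_rep = 21·(4,-5)/41² = (0.0500,-0.0625)
o2: d²=81 > ρ²=64 → inactive
o3: d²=245 > ρ²=64 → inactive
F = F_att + ΣF_rep = (-11.9500,6.9375)
p' = p + 1/4·F = (7.0125,0.7344)

Fx=-11.9500 Fy=6.9375 x'=7.0125 y'=0.7344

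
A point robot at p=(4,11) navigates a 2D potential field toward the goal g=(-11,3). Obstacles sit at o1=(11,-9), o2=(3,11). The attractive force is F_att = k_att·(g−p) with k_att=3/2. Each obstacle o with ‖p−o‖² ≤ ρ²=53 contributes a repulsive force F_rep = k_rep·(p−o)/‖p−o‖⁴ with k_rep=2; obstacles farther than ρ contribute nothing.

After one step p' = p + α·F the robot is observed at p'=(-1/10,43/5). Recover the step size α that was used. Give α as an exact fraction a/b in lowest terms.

F_att = 3/2·(g−p) = 3/2·(-15,-8) = (-22.5000,-12.0000)
o1: d²=449 > ρ²=53 → inactive
o2: d²=1 ≤ ρ²=53; F_rep = 2·(1,0)/1² = (2.0000,0.0000)
F = F_att + ΣF_rep = (-20.5000,-12.0000)
Δp = p'−p = (-4.1000,-2.4000); α = Δx/Fx = (-41/10) / (-41/2) = 1/5
check: Δy/Fy = (-12/5) / (-12) = 1/5 ✓

α = 1/5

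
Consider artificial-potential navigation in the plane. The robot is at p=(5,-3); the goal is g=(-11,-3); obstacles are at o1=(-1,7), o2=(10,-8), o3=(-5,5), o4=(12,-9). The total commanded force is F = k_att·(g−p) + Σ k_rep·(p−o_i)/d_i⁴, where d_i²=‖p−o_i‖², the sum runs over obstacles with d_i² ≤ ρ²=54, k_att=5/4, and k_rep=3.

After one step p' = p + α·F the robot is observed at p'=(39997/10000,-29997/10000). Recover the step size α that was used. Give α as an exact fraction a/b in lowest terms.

α = 1/20

F_att = 5/4·(g−p) = 5/4·(-16,0) = (-20.0000,0.0000)
o1: d²=136 > ρ²=54 → inactive
o2: d²=50 ≤ ρ²=54; F_rep = 3·(-5,5)/50² = (-0.0060,0.0060)
o3: d²=164 > ρ²=54 → inactive
o4: d²=85 > ρ²=54 → inactive
F = F_att + ΣF_rep = (-20.0060,0.0060)
Δp = p'−p = (-1.0003,0.0003); α = Δx/Fx = (-10003/10000) / (-10003/500) = 1/20
check: Δy/Fy = (3/10000) / (3/500) = 1/20 ✓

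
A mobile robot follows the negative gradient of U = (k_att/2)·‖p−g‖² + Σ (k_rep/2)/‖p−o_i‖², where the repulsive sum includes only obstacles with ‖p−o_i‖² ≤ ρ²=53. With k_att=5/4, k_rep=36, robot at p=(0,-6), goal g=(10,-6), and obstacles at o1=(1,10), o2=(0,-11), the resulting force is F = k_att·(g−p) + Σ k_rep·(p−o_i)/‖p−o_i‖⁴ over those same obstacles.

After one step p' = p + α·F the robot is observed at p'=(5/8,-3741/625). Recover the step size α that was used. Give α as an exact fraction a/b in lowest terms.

α = 1/20

F_att = 5/4·(g−p) = 5/4·(10,0) = (12.5000,0.0000)
o1: d²=257 > ρ²=53 → inactive
o2: d²=25 ≤ ρ²=53; F_rep = 36·(0,5)/25² = (0.0000,0.2880)
F = F_att + ΣF_rep = (12.5000,0.2880)
Δp = p'−p = (0.6250,0.0144); α = Δx/Fx = (5/8) / (25/2) = 1/20
check: Δy/Fy = (9/625) / (36/125) = 1/20 ✓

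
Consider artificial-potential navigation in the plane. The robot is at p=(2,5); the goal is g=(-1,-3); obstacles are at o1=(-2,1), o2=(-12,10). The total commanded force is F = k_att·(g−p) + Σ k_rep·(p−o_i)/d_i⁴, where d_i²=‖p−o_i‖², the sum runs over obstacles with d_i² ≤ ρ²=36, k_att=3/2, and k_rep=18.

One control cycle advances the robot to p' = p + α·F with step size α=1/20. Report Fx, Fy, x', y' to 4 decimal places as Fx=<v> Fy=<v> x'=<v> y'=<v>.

Fx=-4.4297 Fy=-11.9297 x'=1.7785 y'=4.4035

F_att = 3/2·(g−p) = 3/2·(-3,-8) = (-4.5000,-12.0000)
o1: d²=32 ≤ ρ²=36; F_rep = 18·(4,4)/32² = (0.0703,0.0703)
o2: d²=221 > ρ²=36 → inactive
F = F_att + ΣF_rep = (-4.4297,-11.9297)
p' = p + 1/20·F = (1.7785,4.4035)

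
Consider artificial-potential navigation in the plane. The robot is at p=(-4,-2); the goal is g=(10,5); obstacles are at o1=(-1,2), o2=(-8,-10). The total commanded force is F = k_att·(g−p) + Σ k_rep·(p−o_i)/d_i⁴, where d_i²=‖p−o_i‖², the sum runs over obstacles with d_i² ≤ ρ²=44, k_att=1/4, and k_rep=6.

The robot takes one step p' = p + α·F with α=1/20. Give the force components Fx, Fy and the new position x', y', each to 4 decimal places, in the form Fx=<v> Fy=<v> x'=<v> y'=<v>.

F_att = 1/4·(g−p) = 1/4·(14,7) = (3.5000,1.7500)
o1: d²=25 ≤ ρ²=44; F_rep = 6·(-3,-4)/25² = (-0.0288,-0.0384)
o2: d²=80 > ρ²=44 → inactive
F = F_att + ΣF_rep = (3.4712,1.7116)
p' = p + 1/20·F = (-3.8264,-1.9144)

Fx=3.4712 Fy=1.7116 x'=-3.8264 y'=-1.9144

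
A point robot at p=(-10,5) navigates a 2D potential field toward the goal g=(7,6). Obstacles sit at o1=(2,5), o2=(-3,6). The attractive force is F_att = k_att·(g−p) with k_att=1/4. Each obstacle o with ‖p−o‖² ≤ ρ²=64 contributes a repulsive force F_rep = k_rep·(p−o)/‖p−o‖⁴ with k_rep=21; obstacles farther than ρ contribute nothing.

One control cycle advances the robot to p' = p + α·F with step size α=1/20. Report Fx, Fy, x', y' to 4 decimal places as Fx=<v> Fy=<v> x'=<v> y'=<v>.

Fx=4.1912 Fy=0.2416 x'=-9.7904 y'=5.0121

F_att = 1/4·(g−p) = 1/4·(17,1) = (4.2500,0.2500)
o1: d²=144 > ρ²=64 → inactive
o2: d²=50 ≤ ρ²=64; F_rep = 21·(-7,-1)/50² = (-0.0588,-0.0084)
F = F_att + ΣF_rep = (4.1912,0.2416)
p' = p + 1/20·F = (-9.7904,5.0121)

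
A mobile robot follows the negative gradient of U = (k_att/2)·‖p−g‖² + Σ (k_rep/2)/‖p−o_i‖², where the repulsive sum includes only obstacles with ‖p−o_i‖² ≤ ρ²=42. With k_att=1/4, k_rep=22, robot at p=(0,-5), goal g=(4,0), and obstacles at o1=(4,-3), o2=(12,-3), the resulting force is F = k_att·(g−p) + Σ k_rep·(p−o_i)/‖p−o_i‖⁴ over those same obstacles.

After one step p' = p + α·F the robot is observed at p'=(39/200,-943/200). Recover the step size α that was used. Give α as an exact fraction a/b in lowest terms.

α = 1/4

F_att = 1/4·(g−p) = 1/4·(4,5) = (1.0000,1.2500)
o1: d²=20 ≤ ρ²=42; F_rep = 22·(-4,-2)/20² = (-0.2200,-0.1100)
o2: d²=148 > ρ²=42 → inactive
F = F_att + ΣF_rep = (0.7800,1.1400)
Δp = p'−p = (0.1950,0.2850); α = Δx/Fx = (39/200) / (39/50) = 1/4
check: Δy/Fy = (57/200) / (57/50) = 1/4 ✓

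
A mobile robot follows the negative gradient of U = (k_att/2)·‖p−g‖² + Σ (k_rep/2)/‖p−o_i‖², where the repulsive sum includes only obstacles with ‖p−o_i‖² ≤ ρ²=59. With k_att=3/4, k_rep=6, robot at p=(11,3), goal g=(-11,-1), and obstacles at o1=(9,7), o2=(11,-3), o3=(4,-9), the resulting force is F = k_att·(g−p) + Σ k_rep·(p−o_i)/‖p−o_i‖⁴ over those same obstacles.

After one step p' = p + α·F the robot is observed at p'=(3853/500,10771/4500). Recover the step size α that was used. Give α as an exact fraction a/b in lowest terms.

F_att = 3/4·(g−p) = 3/4·(-22,-4) = (-16.5000,-3.0000)
o1: d²=20 ≤ ρ²=59; F_rep = 6·(2,-4)/20² = (0.0300,-0.0600)
o2: d²=36 ≤ ρ²=59; F_rep = 6·(0,6)/36² = (0.0000,0.0278)
o3: d²=193 > ρ²=59 → inactive
F = F_att + ΣF_rep = (-16.4700,-3.0322)
Δp = p'−p = (-3.2940,-0.6064); α = Δx/Fx = (-1647/500) / (-1647/100) = 1/5
check: Δy/Fy = (-2729/4500) / (-2729/900) = 1/5 ✓

α = 1/5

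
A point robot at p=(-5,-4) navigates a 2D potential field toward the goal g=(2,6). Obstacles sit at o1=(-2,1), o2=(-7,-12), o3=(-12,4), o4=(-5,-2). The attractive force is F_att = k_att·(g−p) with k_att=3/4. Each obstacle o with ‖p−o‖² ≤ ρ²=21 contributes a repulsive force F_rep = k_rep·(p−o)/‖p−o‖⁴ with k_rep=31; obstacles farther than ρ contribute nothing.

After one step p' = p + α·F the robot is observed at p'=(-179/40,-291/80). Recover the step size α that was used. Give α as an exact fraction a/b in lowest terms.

α = 1/10

F_att = 3/4·(g−p) = 3/4·(7,10) = (5.2500,7.5000)
o1: d²=34 > ρ²=21 → inactive
o2: d²=68 > ρ²=21 → inactive
o3: d²=113 > ρ²=21 → inactive
o4: d²=4 ≤ ρ²=21; F_rep = 31·(0,-2)/4² = (0.0000,-3.8750)
F = F_att + ΣF_rep = (5.2500,3.6250)
Δp = p'−p = (0.5250,0.3625); α = Δx/Fx = (21/40) / (21/4) = 1/10
check: Δy/Fy = (29/80) / (29/8) = 1/10 ✓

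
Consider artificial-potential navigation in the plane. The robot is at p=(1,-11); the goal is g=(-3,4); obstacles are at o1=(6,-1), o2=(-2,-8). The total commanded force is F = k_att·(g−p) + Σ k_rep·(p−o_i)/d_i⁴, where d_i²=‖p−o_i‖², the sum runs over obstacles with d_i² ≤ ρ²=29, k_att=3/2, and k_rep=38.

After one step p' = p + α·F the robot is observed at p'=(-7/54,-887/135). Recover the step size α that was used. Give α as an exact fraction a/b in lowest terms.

α = 1/5

F_att = 3/2·(g−p) = 3/2·(-4,15) = (-6.0000,22.5000)
o1: d²=125 > ρ²=29 → inactive
o2: d²=18 ≤ ρ²=29; F_rep = 38·(3,-3)/18² = (0.3519,-0.3519)
F = F_att + ΣF_rep = (-5.6481,22.1481)
Δp = p'−p = (-1.1296,4.4296); α = Δx/Fx = (-61/54) / (-305/54) = 1/5
check: Δy/Fy = (598/135) / (598/27) = 1/5 ✓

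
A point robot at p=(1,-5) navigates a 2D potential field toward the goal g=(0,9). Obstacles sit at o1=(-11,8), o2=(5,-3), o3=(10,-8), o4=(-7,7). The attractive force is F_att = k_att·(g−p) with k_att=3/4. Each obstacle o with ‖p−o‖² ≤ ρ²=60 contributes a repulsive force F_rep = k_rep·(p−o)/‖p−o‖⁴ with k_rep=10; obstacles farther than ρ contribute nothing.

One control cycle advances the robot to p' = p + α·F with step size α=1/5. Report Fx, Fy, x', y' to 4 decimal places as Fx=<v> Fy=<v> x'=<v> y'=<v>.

Fx=-0.8500 Fy=10.4500 x'=0.8300 y'=-2.9100

F_att = 3/4·(g−p) = 3/4·(-1,14) = (-0.7500,10.5000)
o1: d²=313 > ρ²=60 → inactive
o2: d²=20 ≤ ρ²=60; F_rep = 10·(-4,-2)/20² = (-0.1000,-0.0500)
o3: d²=90 > ρ²=60 → inactive
o4: d²=208 > ρ²=60 → inactive
F = F_att + ΣF_rep = (-0.8500,10.4500)
p' = p + 1/5·F = (0.8300,-2.9100)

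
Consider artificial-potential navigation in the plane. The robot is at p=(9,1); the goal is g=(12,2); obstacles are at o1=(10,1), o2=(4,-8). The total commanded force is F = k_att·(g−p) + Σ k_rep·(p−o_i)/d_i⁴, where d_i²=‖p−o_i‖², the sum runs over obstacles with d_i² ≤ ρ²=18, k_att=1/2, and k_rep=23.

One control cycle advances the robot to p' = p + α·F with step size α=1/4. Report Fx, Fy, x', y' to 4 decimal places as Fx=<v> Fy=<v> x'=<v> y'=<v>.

F_att = 1/2·(g−p) = 1/2·(3,1) = (1.5000,0.5000)
o1: d²=1 ≤ ρ²=18; F_rep = 23·(-1,0)/1² = (-23.0000,0.0000)
o2: d²=106 > ρ²=18 → inactive
F = F_att + ΣF_rep = (-21.5000,0.5000)
p' = p + 1/4·F = (3.6250,1.1250)

Fx=-21.5000 Fy=0.5000 x'=3.6250 y'=1.1250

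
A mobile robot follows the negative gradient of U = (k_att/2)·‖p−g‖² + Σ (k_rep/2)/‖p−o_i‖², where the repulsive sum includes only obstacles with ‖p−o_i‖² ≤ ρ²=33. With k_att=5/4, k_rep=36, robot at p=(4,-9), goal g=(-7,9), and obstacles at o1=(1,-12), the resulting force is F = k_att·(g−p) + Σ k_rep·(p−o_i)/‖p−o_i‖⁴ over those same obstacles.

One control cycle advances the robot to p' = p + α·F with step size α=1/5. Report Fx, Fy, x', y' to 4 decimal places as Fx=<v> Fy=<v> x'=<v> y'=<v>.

Fx=-13.4167 Fy=22.8333 x'=1.3167 y'=-4.4333

F_att = 5/4·(g−p) = 5/4·(-11,18) = (-13.7500,22.5000)
o1: d²=18 ≤ ρ²=33; F_rep = 36·(3,3)/18² = (0.3333,0.3333)
F = F_att + ΣF_rep = (-13.4167,22.8333)
p' = p + 1/5·F = (1.3167,-4.4333)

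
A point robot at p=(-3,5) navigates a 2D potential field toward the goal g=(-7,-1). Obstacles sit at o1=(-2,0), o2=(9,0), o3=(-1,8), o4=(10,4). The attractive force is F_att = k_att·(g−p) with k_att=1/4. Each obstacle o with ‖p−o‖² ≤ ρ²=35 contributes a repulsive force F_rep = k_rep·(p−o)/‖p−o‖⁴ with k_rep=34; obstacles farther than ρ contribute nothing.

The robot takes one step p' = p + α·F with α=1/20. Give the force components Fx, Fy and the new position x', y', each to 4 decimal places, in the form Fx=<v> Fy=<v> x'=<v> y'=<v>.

F_att = 1/4·(g−p) = 1/4·(-4,-6) = (-1.0000,-1.5000)
o1: d²=26 ≤ ρ²=35; F_rep = 34·(-1,5)/26² = (-0.0503,0.2515)
o2: d²=169 > ρ²=35 → inactive
o3: d²=13 ≤ ρ²=35; F_rep = 34·(-2,-3)/13² = (-0.4024,-0.6036)
o4: d²=170 > ρ²=35 → inactive
F = F_att + ΣF_rep = (-1.4527,-1.8521)
p' = p + 1/20·F = (-3.0726,4.9074)

Fx=-1.4527 Fy=-1.8521 x'=-3.0726 y'=4.9074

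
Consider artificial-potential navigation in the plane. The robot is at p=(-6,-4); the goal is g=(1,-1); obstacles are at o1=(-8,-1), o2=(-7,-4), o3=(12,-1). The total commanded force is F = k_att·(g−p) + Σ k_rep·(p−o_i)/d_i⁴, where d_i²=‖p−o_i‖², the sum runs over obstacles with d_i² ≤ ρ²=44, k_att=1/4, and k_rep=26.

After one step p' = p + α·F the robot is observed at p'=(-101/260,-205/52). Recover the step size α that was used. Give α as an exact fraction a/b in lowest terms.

α = 1/5

F_att = 1/4·(g−p) = 1/4·(7,3) = (1.7500,0.7500)
o1: d²=13 ≤ ρ²=44; F_rep = 26·(2,-3)/13² = (0.3077,-0.4615)
o2: d²=1 ≤ ρ²=44; F_rep = 26·(1,0)/1² = (26.0000,0.0000)
o3: d²=333 > ρ²=44 → inactive
F = F_att + ΣF_rep = (28.0577,0.2885)
Δp = p'−p = (5.6115,0.0577); α = Δx/Fx = (1459/260) / (1459/52) = 1/5
check: Δy/Fy = (3/52) / (15/52) = 1/5 ✓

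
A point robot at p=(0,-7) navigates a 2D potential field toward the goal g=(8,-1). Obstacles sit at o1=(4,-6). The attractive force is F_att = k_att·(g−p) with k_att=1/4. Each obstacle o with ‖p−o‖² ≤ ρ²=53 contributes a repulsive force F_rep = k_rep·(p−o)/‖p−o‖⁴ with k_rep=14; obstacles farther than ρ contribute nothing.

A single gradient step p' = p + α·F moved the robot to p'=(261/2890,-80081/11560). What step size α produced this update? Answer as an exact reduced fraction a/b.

F_att = 1/4·(g−p) = 1/4·(8,6) = (2.0000,1.5000)
o1: d²=17 ≤ ρ²=53; F_rep = 14·(-4,-1)/17² = (-0.1938,-0.0484)
F = F_att + ΣF_rep = (1.8062,1.4516)
Δp = p'−p = (0.0903,0.0726); α = Δx/Fx = (261/2890) / (522/289) = 1/20
check: Δy/Fy = (839/11560) / (839/578) = 1/20 ✓

α = 1/20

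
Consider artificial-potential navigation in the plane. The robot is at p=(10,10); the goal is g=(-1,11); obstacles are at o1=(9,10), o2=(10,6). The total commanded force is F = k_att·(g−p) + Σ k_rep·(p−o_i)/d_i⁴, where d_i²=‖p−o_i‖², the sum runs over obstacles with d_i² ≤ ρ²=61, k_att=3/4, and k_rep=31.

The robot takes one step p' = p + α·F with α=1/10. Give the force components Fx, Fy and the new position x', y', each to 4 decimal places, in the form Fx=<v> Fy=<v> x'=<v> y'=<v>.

Fx=22.7500 Fy=1.2344 x'=12.2750 y'=10.1234

F_att = 3/4·(g−p) = 3/4·(-11,1) = (-8.2500,0.7500)
o1: d²=1 ≤ ρ²=61; F_rep = 31·(1,0)/1² = (31.0000,0.0000)
o2: d²=16 ≤ ρ²=61; F_rep = 31·(0,4)/16² = (0.0000,0.4844)
F = F_att + ΣF_rep = (22.7500,1.2344)
p' = p + 1/10·F = (12.2750,10.1234)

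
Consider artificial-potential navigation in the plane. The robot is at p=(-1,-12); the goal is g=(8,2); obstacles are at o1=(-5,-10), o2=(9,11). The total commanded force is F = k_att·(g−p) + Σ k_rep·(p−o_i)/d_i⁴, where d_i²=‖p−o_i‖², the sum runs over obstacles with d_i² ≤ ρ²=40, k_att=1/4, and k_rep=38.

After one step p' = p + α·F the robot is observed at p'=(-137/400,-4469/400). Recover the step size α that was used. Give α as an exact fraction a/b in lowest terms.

α = 1/4

F_att = 1/4·(g−p) = 1/4·(9,14) = (2.2500,3.5000)
o1: d²=20 ≤ ρ²=40; F_rep = 38·(4,-2)/20² = (0.3800,-0.1900)
o2: d²=629 > ρ²=40 → inactive
F = F_att + ΣF_rep = (2.6300,3.3100)
Δp = p'−p = (0.6575,0.8275); α = Δx/Fx = (263/400) / (263/100) = 1/4
check: Δy/Fy = (331/400) / (331/100) = 1/4 ✓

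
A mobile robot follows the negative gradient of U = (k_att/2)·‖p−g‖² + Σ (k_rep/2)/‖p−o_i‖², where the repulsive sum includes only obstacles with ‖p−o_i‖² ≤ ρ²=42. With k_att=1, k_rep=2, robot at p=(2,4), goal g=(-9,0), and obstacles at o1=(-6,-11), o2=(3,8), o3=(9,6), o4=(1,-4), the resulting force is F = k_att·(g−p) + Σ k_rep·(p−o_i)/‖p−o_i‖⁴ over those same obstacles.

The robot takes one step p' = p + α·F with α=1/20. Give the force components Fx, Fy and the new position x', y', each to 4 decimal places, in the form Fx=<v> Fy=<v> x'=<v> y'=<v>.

Fx=-11.0069 Fy=-4.0277 x'=1.4497 y'=3.7986

F_att = 1·(g−p) = 1·(-11,-4) = (-11.0000,-4.0000)
o1: d²=289 > ρ²=42 → inactive
o2: d²=17 ≤ ρ²=42; F_rep = 2·(-1,-4)/17² = (-0.0069,-0.0277)
o3: d²=53 > ρ²=42 → inactive
o4: d²=65 > ρ²=42 → inactive
F = F_att + ΣF_rep = (-11.0069,-4.0277)
p' = p + 1/20·F = (1.4497,3.7986)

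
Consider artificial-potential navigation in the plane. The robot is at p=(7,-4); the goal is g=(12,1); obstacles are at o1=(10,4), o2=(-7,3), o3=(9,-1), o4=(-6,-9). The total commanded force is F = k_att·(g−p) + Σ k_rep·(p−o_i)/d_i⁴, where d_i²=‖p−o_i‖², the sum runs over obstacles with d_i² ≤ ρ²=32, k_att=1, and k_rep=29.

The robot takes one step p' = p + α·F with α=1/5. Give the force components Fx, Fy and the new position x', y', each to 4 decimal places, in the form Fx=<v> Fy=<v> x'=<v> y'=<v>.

F_att = 1·(g−p) = 1·(5,5) = (5.0000,5.0000)
o1: d²=73 > ρ²=32 → inactive
o2: d²=245 > ρ²=32 → inactive
o3: d²=13 ≤ ρ²=32; F_rep = 29·(-2,-3)/13² = (-0.3432,-0.5148)
o4: d²=194 > ρ²=32 → inactive
F = F_att + ΣF_rep = (4.6568,4.4852)
p' = p + 1/5·F = (7.9314,-3.1030)

Fx=4.6568 Fy=4.4852 x'=7.9314 y'=-3.1030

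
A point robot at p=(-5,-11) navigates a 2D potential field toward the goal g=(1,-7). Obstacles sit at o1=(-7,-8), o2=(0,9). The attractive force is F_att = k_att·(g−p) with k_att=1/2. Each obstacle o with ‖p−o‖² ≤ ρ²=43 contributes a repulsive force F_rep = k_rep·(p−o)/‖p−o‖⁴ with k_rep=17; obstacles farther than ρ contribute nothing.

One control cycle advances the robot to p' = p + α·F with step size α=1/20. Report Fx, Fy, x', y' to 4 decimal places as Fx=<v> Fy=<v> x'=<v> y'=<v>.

F_att = 1/2·(g−p) = 1/2·(6,4) = (3.0000,2.0000)
o1: d²=13 ≤ ρ²=43; F_rep = 17·(2,-3)/13² = (0.2012,-0.3018)
o2: d²=425 > ρ²=43 → inactive
F = F_att + ΣF_rep = (3.2012,1.6982)
p' = p + 1/20·F = (-4.8399,-10.9151)

Fx=3.2012 Fy=1.6982 x'=-4.8399 y'=-10.9151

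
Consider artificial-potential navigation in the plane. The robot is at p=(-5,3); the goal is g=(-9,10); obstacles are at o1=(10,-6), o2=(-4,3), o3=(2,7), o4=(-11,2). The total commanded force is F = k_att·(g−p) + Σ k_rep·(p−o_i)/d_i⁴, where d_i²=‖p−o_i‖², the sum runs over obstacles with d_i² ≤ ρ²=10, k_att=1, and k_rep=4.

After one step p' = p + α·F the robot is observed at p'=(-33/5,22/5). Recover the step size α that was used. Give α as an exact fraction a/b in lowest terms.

F_att = 1·(g−p) = 1·(-4,7) = (-4.0000,7.0000)
o1: d²=306 > ρ²=10 → inactive
o2: d²=1 ≤ ρ²=10; F_rep = 4·(-1,0)/1² = (-4.0000,0.0000)
o3: d²=65 > ρ²=10 → inactive
o4: d²=37 > ρ²=10 → inactive
F = F_att + ΣF_rep = (-8.0000,7.0000)
Δp = p'−p = (-1.6000,1.4000); α = Δx/Fx = (-8/5) / (-8) = 1/5
check: Δy/Fy = (7/5) / (7) = 1/5 ✓

α = 1/5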